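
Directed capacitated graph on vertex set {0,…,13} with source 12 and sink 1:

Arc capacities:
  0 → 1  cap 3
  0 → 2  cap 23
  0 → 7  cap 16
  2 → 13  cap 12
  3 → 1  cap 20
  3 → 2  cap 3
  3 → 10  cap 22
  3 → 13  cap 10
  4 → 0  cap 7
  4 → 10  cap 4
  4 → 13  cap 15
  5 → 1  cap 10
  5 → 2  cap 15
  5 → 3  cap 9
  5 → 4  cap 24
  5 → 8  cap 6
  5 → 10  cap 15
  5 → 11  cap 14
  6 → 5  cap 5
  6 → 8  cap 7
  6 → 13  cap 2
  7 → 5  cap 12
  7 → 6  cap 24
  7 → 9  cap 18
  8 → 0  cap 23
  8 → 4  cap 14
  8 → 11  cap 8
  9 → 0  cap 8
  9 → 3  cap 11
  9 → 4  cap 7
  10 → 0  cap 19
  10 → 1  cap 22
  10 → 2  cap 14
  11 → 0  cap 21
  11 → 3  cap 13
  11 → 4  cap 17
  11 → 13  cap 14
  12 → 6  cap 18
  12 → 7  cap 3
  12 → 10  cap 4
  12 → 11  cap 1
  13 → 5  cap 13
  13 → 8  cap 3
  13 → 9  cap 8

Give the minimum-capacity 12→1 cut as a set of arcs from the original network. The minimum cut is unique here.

Min-cut arcs: {(6,5), (6,8), (6,13), (12,7), (12,10), (12,11)} (total capacity 22)

augment #1: 12→10→1 push 4
augment #2: 12→6→5→1 push 5
augment #3: 12→7→5→1 push 3
augment #4: 12→11→0→1 push 1
augment #5: 12→6→8→0→1 push 2
augment #6: 12→6→13→5→1 push 2
augment #7: 12→6→8→4→10→1 push 4
augment #8: 12→6→8→11→3→1 push 1
max flow = 22; residual-reachable set from 12 gives S-side
cut edges (S→T): {(6,5), (6,8), (6,13), (12,7), (12,10), (12,11)} total cap 22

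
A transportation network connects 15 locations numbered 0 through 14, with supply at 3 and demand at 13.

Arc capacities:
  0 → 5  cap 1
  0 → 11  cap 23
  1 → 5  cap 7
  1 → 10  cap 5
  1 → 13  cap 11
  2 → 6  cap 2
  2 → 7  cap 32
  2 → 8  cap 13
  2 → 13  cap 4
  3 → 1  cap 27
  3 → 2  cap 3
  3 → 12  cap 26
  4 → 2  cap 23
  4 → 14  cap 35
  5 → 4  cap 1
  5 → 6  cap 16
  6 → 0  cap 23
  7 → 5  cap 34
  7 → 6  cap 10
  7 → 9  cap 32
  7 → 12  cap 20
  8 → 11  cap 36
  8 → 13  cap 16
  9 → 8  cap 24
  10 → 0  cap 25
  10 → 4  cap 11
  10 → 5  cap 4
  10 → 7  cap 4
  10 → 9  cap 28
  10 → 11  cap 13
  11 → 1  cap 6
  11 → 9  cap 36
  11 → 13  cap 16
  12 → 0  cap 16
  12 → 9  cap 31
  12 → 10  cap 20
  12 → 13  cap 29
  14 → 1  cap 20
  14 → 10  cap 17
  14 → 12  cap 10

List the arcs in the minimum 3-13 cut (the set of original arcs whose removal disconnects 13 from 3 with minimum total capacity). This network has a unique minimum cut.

Min-cut arcs: {(1,5), (1,10), (1,13), (3,2), (3,12)} (total capacity 52)

augment #1: 3→1→13 push 11
augment #2: 3→2→13 push 3
augment #3: 3→12→13 push 26
augment #4: 3→1→10→11→13 push 5
augment #5: 3→1→5→4→2→13 push 1
augment #6: 3→1→5→6→0→11→13 push 6
max flow = 52; residual-reachable set from 3 gives S-side
cut edges (S→T): {(1,5), (1,10), (1,13), (3,2), (3,12)} total cap 52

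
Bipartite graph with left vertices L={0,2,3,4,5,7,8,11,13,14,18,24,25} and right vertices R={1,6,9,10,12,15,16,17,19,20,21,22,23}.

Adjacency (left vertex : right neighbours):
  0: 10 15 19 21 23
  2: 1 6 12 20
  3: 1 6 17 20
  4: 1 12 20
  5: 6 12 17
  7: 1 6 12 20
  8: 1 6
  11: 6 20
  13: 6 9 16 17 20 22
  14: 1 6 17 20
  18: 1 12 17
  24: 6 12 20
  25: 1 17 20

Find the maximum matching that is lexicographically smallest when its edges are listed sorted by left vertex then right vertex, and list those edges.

Lex-smallest maximum matching: {(0,10), (2,1), (3,6), (4,12), (5,17), (7,20), (13,9)}

|M| = 7 (so the lex-smallest maximum matching has 7 edges)
process left vertices in ascending order; for each, take the smallest-labelled available neighbour that still permits 7 edges overall, or leave it unmatched if none does
lex-smallest matching: {0-10, 2-1, 3-6, 4-12, 5-17, 7-20, 13-9}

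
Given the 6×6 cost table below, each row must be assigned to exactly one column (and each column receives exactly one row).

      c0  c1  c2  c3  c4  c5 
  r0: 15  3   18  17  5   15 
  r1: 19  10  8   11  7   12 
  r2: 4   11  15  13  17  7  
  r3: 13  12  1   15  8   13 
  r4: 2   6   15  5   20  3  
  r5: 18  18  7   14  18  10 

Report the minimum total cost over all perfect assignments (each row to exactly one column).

Minimum assignment cost: 30

optimal assignment: row0→col1 (cost 3), row1→col4 (cost 7), row2→col0 (cost 4), row3→col2 (cost 1), row4→col3 (cost 5), row5→col5 (cost 10)
total = 3 + 7 + 4 + 1 + 5 + 10 = 30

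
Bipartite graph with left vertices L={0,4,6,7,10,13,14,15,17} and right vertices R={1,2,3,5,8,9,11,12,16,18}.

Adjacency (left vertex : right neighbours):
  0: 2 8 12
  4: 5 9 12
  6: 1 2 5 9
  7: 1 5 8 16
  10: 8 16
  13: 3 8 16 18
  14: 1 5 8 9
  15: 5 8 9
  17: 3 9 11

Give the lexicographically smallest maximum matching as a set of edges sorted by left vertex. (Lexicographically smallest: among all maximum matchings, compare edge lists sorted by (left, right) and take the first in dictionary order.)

|M| = 9 (so the lex-smallest maximum matching has 9 edges)
process left vertices in ascending order; for each, take the smallest-labelled available neighbour that still permits 9 edges overall, or leave it unmatched if none does
lex-smallest matching: {0-2, 4-12, 6-1, 7-5, 10-16, 13-3, 14-8, 15-9, 17-11}

Lex-smallest maximum matching: {(0,2), (4,12), (6,1), (7,5), (10,16), (13,3), (14,8), (15,9), (17,11)}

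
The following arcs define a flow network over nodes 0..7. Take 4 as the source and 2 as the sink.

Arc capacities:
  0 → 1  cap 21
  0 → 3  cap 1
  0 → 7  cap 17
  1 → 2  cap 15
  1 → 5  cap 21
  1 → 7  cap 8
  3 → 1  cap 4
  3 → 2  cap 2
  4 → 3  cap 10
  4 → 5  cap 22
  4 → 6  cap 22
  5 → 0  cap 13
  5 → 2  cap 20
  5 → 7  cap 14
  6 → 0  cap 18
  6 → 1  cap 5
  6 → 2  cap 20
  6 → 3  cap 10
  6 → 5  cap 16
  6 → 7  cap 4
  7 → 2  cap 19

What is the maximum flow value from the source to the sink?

Maximum flow value: 50

augment #1: 4→3→2 bottleneck 2, total now 2
augment #2: 4→5→2 bottleneck 20, total now 22
augment #3: 4→6→2 bottleneck 20, total now 42
augment #4: 4→3→1→2 bottleneck 4, total now 46
augment #5: 4→5→7→2 bottleneck 2, total now 48
augment #6: 4→6→1→2 bottleneck 2, total now 50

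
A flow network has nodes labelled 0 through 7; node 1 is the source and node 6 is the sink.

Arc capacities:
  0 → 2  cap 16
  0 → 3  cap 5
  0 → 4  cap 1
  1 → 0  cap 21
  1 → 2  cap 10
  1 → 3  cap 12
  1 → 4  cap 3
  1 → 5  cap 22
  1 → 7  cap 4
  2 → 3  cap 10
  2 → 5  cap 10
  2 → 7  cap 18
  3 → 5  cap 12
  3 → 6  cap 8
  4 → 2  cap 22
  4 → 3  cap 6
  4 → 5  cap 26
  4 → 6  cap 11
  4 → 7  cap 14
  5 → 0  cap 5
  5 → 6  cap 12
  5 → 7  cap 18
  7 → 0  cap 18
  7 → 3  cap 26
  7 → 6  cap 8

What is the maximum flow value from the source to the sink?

Maximum flow value: 32

augment #1: 1→3→6 bottleneck 8, total now 8
augment #2: 1→4→6 bottleneck 3, total now 11
augment #3: 1→5→6 bottleneck 12, total now 23
augment #4: 1→7→6 bottleneck 4, total now 27
augment #5: 1→0→4→6 bottleneck 1, total now 28
augment #6: 1→2→7→6 bottleneck 4, total now 32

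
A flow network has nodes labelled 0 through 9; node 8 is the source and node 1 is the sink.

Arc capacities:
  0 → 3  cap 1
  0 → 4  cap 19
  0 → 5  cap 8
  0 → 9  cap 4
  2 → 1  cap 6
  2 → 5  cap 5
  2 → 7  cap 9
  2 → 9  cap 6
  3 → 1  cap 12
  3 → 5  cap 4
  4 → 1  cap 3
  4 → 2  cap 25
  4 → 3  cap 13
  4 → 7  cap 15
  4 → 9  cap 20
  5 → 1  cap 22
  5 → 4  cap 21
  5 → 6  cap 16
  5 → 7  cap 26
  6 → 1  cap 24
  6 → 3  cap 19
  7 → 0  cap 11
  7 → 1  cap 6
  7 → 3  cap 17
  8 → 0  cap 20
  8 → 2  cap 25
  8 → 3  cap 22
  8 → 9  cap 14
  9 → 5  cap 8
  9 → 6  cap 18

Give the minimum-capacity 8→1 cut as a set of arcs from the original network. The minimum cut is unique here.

augment #1: 8→2→1 push 6
augment #2: 8→3→1 push 12
augment #3: 8→0→4→1 push 3
augment #4: 8→0→5→1 push 8
augment #5: 8→2→5→1 push 5
augment #6: 8→2→7→1 push 6
augment #7: 8→3→5→1 push 4
augment #8: 8→9→5→1 push 5
augment #9: 8→9→6→1 push 9
augment #10: 8→0→9→6→1 push 4
augment #11: 8→2→9→6→1 push 5
augment #12: 8→2→9→5→6→1 push 1
augment #13: 8→0→4→9→5→6→1 push 2
max flow = 70; residual-reachable set from 8 gives S-side
cut edges (S→T): {(0,5), (2,1), (2,5), (3,1), (3,5), (4,1), (7,1), (9,5), (9,6)} total cap 70

Min-cut arcs: {(0,5), (2,1), (2,5), (3,1), (3,5), (4,1), (7,1), (9,5), (9,6)} (total capacity 70)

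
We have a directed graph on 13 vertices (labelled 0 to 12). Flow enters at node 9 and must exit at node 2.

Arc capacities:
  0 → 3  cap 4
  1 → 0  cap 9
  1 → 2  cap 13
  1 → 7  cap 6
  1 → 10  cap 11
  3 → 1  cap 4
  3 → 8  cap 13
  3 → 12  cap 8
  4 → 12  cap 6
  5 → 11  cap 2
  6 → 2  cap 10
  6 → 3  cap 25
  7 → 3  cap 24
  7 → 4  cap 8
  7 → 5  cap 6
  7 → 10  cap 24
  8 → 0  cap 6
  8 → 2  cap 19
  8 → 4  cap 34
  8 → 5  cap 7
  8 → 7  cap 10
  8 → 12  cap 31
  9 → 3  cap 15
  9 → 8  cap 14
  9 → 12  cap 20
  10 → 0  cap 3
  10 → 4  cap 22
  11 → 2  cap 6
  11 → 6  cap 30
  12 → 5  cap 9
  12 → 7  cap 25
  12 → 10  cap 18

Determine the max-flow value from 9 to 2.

augment #1: 9→8→2 bottleneck 14, total now 14
augment #2: 9→3→1→2 bottleneck 4, total now 18
augment #3: 9→3→8→2 bottleneck 5, total now 23
augment #4: 9→12→5→11→2 bottleneck 2, total now 25

Maximum flow value: 25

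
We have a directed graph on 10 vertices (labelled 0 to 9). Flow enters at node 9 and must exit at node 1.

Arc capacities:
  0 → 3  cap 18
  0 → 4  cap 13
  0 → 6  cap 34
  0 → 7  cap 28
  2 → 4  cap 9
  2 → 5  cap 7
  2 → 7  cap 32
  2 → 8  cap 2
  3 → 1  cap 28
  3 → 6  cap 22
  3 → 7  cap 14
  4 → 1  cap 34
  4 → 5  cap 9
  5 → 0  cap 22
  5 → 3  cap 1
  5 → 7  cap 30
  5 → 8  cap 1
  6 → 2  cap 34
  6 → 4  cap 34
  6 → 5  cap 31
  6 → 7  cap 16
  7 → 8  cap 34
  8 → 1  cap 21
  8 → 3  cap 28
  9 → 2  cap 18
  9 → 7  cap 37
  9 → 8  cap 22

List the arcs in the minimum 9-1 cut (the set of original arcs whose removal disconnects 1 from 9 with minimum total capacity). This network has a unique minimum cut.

Min-cut arcs: {(2,4), (2,5), (8,1), (8,3)} (total capacity 65)

augment #1: 9→8→1 push 21
augment #2: 9→2→4→1 push 9
augment #3: 9→8→3→1 push 1
augment #4: 9→2→5→3→1 push 1
augment #5: 9→2→8→3→1 push 2
augment #6: 9→7→8→3→1 push 24
augment #7: 9→2→5→0→4→1 push 6
augment #8: 9→7→8→3→6→4→1 push 1
max flow = 65; residual-reachable set from 9 gives S-side
cut edges (S→T): {(2,4), (2,5), (8,1), (8,3)} total cap 65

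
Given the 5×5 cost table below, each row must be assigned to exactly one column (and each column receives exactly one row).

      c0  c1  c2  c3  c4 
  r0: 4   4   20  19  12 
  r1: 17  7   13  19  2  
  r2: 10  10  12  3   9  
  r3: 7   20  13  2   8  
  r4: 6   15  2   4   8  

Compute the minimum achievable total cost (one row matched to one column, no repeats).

optimal assignment: row0→col1 (cost 4), row1→col4 (cost 2), row2→col3 (cost 3), row3→col0 (cost 7), row4→col2 (cost 2)
total = 4 + 2 + 3 + 7 + 2 = 18

Minimum assignment cost: 18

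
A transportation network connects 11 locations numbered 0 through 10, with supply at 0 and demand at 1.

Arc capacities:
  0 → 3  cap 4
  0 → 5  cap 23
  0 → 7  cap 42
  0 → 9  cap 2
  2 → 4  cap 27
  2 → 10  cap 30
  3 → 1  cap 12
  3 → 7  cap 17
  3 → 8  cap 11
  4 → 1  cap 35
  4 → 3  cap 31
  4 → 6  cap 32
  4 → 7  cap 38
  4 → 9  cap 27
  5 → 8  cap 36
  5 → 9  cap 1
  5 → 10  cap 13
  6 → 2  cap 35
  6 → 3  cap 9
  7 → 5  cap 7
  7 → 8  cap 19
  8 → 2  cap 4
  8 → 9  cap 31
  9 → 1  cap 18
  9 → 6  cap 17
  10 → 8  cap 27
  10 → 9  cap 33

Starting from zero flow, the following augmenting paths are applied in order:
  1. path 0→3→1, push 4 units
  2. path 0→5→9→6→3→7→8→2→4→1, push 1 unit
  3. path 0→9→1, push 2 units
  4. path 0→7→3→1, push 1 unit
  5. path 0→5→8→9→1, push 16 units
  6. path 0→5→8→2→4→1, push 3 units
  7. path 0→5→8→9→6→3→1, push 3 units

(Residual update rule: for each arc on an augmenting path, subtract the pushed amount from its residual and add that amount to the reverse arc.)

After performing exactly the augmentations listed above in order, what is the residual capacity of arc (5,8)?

Residual capacity of (5,8): 14

after path 1 (0→3→1, push 4): res(5,8)=36
after path 2 (0→5→9→6→3→7→8→2→4→1, push 1): res(5,8)=36
after path 3 (0→9→1, push 2): res(5,8)=36
after path 4 (0→7→3→1, push 1): res(5,8)=36
after path 5 (0→5→8→9→1, push 16): res(5,8)=20
after path 6 (0→5→8→2→4→1, push 3): res(5,8)=17
after path 7 (0→5→8→9→6→3→1, push 3): res(5,8)=14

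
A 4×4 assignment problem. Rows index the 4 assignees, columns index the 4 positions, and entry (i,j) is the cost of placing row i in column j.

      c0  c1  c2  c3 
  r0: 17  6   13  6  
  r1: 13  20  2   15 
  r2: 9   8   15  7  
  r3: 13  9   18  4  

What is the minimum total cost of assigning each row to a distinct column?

Minimum assignment cost: 21

optimal assignment: row0→col1 (cost 6), row1→col2 (cost 2), row2→col0 (cost 9), row3→col3 (cost 4)
total = 6 + 2 + 9 + 4 = 21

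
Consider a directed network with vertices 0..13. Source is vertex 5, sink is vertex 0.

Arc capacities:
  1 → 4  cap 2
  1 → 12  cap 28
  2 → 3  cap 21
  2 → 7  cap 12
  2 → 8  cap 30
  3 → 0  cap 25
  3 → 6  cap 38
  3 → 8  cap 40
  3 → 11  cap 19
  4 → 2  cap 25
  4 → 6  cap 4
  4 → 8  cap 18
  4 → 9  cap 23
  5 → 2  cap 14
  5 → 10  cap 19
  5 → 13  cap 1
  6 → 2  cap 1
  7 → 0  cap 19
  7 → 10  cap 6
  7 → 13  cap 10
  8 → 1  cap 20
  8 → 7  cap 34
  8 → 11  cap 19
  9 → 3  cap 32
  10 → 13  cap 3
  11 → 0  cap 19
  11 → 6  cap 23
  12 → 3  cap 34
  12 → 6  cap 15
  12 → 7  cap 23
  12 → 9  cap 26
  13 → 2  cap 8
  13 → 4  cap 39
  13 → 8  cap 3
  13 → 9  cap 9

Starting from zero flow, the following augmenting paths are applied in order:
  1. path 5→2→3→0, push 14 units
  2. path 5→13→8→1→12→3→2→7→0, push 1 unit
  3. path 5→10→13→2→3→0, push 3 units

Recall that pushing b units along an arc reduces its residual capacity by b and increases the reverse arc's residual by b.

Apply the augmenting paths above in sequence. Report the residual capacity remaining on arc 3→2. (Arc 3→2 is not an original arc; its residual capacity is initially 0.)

after path 1 (5→2→3→0, push 14): res(3,2)=14
after path 2 (5→13→8→1→12→3→2→7→0, push 1): res(3,2)=13
after path 3 (5→10→13→2→3→0, push 3): res(3,2)=16

Residual capacity of (3,2): 16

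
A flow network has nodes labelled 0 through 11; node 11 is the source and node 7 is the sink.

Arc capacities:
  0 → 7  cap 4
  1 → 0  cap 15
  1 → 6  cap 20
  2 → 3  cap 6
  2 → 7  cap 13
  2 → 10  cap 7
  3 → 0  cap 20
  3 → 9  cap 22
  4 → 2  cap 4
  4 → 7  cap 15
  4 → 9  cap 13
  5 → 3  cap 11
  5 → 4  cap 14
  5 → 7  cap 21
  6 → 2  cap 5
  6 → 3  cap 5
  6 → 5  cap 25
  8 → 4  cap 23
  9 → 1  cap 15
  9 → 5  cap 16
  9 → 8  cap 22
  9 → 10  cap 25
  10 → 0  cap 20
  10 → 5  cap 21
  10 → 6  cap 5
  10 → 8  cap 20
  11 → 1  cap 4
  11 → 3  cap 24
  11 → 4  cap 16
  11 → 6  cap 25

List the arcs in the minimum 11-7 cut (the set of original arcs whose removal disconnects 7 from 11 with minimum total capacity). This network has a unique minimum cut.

augment #1: 11→4→7 push 15
augment #2: 11→1→0→7 push 4
augment #3: 11→4→2→7 push 1
augment #4: 11→6→2→7 push 5
augment #5: 11→6→5→7 push 20
augment #6: 11→3→9→5→7 push 1
augment #7: 11→3→9→5→4→2→7 push 3
max flow = 49; residual-reachable set from 11 gives S-side
cut edges (S→T): {(0,7), (4,2), (4,7), (5,7), (6,2)} total cap 49

Min-cut arcs: {(0,7), (4,2), (4,7), (5,7), (6,2)} (total capacity 49)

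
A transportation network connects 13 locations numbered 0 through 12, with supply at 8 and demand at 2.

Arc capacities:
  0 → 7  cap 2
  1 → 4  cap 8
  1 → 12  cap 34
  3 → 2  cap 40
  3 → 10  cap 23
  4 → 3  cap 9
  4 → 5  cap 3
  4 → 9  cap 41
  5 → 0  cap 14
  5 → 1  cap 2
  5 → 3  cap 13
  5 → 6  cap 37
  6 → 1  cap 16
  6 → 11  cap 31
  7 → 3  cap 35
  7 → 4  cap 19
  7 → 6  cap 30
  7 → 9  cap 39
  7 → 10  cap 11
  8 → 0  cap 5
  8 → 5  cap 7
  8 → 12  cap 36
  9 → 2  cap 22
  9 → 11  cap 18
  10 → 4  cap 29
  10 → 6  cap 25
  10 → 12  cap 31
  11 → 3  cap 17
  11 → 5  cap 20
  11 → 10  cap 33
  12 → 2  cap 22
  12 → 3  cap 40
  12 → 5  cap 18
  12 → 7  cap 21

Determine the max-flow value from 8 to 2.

augment #1: 8→12→2 bottleneck 22, total now 22
augment #2: 8→5→3→2 bottleneck 7, total now 29
augment #3: 8→12→3→2 bottleneck 14, total now 43
augment #4: 8→0→7→3→2 bottleneck 2, total now 45

Maximum flow value: 45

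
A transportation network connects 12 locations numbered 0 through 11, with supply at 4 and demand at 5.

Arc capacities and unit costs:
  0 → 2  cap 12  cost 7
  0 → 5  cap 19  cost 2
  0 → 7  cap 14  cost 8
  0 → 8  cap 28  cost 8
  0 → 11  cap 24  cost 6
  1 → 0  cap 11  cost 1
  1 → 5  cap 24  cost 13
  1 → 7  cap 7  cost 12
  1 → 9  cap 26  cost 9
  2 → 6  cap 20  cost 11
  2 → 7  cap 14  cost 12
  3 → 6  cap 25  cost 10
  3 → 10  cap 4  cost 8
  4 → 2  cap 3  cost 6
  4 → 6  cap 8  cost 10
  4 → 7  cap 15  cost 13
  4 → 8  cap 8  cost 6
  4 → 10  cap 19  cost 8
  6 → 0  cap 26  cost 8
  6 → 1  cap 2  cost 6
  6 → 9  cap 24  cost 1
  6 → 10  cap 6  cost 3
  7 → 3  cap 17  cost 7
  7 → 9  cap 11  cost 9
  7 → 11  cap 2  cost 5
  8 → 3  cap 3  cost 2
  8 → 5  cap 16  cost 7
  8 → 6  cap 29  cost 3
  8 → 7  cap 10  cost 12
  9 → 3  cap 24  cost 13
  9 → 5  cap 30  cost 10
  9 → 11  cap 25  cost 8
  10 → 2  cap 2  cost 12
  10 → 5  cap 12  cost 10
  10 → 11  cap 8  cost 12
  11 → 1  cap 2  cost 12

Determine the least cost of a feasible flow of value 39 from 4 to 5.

Minimum cost for 39 units: 815

shortest-cost path #1: 4→8→5 push 8 @ unit cost 13 (adds 104)
shortest-cost path #2: 4→10→5 push 12 @ unit cost 18 (adds 216)
shortest-cost path #3: 4→6→1→0→5 push 2 @ unit cost 19 (adds 38)
shortest-cost path #4: 4→6→0→5 push 6 @ unit cost 20 (adds 120)
shortest-cost path #5: 4→2→6→0→5 push 3 @ unit cost 27 (adds 81)
shortest-cost path #6: 4→7→9→5 push 8 @ unit cost 32 (adds 256)
total cost = 815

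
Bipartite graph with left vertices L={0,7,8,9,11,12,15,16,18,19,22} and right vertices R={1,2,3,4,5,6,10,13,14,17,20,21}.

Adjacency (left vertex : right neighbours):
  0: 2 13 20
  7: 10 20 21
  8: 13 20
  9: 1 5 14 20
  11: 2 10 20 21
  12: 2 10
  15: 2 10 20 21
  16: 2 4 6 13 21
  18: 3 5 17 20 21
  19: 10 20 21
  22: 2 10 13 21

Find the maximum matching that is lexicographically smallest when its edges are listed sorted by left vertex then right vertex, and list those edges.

Lex-smallest maximum matching: {(0,2), (7,10), (8,13), (9,1), (11,20), (15,21), (16,4), (18,3)}

|M| = 8 (so the lex-smallest maximum matching has 8 edges)
process left vertices in ascending order; for each, take the smallest-labelled available neighbour that still permits 8 edges overall, or leave it unmatched if none does
lex-smallest matching: {0-2, 7-10, 8-13, 9-1, 11-20, 15-21, 16-4, 18-3}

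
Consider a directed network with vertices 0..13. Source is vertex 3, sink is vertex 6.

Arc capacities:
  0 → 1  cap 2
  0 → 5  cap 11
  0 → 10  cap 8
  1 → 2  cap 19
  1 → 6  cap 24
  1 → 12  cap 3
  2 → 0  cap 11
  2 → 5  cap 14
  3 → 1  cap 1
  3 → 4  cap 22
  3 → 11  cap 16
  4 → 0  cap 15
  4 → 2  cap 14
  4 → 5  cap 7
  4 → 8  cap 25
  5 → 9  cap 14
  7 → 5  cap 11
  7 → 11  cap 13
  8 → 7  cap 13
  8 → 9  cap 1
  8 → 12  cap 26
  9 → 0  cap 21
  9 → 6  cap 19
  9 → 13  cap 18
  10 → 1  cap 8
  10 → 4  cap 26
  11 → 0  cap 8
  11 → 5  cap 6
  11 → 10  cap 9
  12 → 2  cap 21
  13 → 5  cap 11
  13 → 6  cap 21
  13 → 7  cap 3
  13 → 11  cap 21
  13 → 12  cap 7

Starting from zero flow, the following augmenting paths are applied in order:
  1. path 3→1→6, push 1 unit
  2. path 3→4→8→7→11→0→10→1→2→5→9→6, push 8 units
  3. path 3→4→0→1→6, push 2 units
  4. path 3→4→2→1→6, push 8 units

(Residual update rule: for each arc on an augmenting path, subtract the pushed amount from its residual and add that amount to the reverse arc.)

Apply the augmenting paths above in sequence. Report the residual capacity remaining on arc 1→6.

Residual capacity of (1,6): 13

after path 1 (3→1→6, push 1): res(1,6)=23
after path 2 (3→4→8→7→11→0→10→1→2→5→9→6, push 8): res(1,6)=23
after path 3 (3→4→0→1→6, push 2): res(1,6)=21
after path 4 (3→4→2→1→6, push 8): res(1,6)=13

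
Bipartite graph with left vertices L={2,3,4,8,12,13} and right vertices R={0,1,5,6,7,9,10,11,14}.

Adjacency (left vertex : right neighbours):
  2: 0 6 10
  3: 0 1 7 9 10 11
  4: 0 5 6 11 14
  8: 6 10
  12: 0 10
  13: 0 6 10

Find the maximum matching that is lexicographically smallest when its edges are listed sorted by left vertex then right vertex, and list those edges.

Lex-smallest maximum matching: {(2,0), (3,1), (4,5), (8,6), (12,10)}

|M| = 5 (so the lex-smallest maximum matching has 5 edges)
process left vertices in ascending order; for each, take the smallest-labelled available neighbour that still permits 5 edges overall, or leave it unmatched if none does
lex-smallest matching: {2-0, 3-1, 4-5, 8-6, 12-10}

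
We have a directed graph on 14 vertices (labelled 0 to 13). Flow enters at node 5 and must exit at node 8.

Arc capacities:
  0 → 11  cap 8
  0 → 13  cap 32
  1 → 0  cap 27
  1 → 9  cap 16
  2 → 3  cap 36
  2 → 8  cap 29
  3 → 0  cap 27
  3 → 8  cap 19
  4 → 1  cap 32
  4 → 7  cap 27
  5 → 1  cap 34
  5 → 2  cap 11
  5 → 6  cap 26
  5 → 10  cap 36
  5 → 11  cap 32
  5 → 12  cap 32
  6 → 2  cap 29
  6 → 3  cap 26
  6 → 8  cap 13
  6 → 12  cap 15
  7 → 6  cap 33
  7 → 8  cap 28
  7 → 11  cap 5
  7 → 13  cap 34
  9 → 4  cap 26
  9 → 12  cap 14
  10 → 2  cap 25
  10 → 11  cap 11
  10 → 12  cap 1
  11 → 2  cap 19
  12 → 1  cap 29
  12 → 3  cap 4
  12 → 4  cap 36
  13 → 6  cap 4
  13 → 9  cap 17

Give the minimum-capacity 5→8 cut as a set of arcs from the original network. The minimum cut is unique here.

augment #1: 5→2→8 push 11
augment #2: 5→6→8 push 13
augment #3: 5→6→2→8 push 13
augment #4: 5→10→2→8 push 5
augment #5: 5→12→3→8 push 4
augment #6: 5→10→2→3→8 push 15
augment #7: 5→12→4→7→8 push 27
max flow = 88; residual-reachable set from 5 gives S-side
cut edges (S→T): {(2,8), (3,8), (4,7), (6,8)} total cap 88

Min-cut arcs: {(2,8), (3,8), (4,7), (6,8)} (total capacity 88)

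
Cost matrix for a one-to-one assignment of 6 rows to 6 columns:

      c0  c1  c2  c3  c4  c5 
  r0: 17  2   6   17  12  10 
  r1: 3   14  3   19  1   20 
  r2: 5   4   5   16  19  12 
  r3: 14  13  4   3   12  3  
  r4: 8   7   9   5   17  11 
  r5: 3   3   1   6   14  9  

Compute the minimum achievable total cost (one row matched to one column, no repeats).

optimal assignment: row0→col1 (cost 2), row1→col4 (cost 1), row2→col0 (cost 5), row3→col5 (cost 3), row4→col3 (cost 5), row5→col2 (cost 1)
total = 2 + 1 + 5 + 3 + 5 + 1 = 17

Minimum assignment cost: 17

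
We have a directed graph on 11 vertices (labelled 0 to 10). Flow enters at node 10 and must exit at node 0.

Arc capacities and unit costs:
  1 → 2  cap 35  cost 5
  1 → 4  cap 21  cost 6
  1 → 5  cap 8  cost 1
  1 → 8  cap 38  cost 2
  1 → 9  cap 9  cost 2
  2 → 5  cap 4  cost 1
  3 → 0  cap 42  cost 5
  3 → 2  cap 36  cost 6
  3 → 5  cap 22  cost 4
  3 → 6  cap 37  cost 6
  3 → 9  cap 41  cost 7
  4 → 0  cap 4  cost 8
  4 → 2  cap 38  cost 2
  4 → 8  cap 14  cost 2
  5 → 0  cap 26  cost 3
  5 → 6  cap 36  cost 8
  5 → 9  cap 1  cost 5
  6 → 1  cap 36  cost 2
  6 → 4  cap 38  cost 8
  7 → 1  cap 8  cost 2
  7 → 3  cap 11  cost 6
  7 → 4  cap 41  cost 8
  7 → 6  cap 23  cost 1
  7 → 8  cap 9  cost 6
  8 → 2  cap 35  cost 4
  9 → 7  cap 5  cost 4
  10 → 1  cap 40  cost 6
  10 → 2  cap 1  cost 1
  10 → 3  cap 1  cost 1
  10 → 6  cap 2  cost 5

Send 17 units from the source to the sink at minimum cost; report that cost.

Minimum cost for 17 units: 216

shortest-cost path #1: 10→2→5→0 push 1 @ unit cost 5 (adds 5)
shortest-cost path #2: 10→3→0 push 1 @ unit cost 6 (adds 6)
shortest-cost path #3: 10→1→5→0 push 8 @ unit cost 10 (adds 80)
shortest-cost path #4: 10→1→2→5→0 push 3 @ unit cost 15 (adds 45)
shortest-cost path #5: 10→1→4→0 push 4 @ unit cost 20 (adds 80)
total cost = 216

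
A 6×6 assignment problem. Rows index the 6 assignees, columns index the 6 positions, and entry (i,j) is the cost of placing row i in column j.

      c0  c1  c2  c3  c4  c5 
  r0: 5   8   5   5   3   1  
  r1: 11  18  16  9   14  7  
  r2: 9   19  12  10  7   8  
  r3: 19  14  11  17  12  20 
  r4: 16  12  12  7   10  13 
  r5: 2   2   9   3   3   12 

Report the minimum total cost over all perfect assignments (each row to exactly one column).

one of 3 optimal assignments: row0→col0 (cost 5), row1→col5 (cost 7), row2→col4 (cost 7), row3→col2 (cost 11), row4→col3 (cost 7), row5→col1 (cost 2)
total = 5 + 7 + 7 + 11 + 7 + 2 = 39

Minimum assignment cost: 39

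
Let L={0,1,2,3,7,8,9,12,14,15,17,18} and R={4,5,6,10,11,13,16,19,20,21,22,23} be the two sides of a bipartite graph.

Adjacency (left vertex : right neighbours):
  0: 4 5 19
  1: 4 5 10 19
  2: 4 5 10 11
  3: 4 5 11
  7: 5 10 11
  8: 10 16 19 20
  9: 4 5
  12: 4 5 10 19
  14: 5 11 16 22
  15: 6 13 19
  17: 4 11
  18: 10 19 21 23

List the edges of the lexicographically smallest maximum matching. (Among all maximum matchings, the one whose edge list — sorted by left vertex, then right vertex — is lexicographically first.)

Lex-smallest maximum matching: {(0,4), (1,5), (2,10), (3,11), (8,16), (12,19), (14,22), (15,6), (18,21)}

|M| = 9 (so the lex-smallest maximum matching has 9 edges)
process left vertices in ascending order; for each, take the smallest-labelled available neighbour that still permits 9 edges overall, or leave it unmatched if none does
lex-smallest matching: {0-4, 1-5, 2-10, 3-11, 8-16, 12-19, 14-22, 15-6, 18-21}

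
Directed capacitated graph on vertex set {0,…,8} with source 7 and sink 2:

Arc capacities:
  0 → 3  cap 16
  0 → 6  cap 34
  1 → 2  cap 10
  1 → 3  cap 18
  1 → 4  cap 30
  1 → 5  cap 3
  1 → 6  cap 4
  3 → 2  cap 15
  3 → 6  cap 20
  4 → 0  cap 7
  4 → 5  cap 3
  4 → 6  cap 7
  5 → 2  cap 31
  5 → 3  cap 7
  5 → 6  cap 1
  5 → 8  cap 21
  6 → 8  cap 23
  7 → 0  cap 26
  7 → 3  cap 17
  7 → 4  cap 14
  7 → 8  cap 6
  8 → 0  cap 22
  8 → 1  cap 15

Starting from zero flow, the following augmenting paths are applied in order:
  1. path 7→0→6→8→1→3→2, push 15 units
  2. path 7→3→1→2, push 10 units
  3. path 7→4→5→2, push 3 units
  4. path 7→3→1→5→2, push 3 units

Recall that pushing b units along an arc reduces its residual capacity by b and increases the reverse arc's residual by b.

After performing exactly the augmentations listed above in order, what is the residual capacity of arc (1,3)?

Residual capacity of (1,3): 16

after path 1 (7→0→6→8→1→3→2, push 15): res(1,3)=3
after path 2 (7→3→1→2, push 10): res(1,3)=13
after path 3 (7→4→5→2, push 3): res(1,3)=13
after path 4 (7→3→1→5→2, push 3): res(1,3)=16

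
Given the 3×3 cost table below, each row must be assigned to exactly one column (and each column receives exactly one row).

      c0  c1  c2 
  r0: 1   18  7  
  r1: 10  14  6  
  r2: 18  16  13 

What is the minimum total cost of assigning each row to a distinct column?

optimal assignment: row0→col0 (cost 1), row1→col2 (cost 6), row2→col1 (cost 16)
total = 1 + 6 + 16 = 23

Minimum assignment cost: 23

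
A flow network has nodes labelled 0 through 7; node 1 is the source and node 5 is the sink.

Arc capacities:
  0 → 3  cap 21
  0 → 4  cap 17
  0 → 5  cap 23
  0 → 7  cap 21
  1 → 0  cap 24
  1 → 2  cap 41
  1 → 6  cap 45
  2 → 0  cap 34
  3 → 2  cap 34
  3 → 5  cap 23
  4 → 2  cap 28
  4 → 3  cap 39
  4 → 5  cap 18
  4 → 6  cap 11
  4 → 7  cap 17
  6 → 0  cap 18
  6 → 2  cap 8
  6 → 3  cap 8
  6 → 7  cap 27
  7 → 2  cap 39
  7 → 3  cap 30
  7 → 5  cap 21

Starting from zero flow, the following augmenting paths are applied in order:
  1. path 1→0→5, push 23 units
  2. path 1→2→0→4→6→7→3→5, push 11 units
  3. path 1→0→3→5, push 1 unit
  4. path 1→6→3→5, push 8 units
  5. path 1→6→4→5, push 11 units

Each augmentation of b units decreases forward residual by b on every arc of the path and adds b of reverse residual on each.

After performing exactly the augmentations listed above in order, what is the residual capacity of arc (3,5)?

after path 1 (1→0→5, push 23): res(3,5)=23
after path 2 (1→2→0→4→6→7→3→5, push 11): res(3,5)=12
after path 3 (1→0→3→5, push 1): res(3,5)=11
after path 4 (1→6→3→5, push 8): res(3,5)=3
after path 5 (1→6→4→5, push 11): res(3,5)=3

Residual capacity of (3,5): 3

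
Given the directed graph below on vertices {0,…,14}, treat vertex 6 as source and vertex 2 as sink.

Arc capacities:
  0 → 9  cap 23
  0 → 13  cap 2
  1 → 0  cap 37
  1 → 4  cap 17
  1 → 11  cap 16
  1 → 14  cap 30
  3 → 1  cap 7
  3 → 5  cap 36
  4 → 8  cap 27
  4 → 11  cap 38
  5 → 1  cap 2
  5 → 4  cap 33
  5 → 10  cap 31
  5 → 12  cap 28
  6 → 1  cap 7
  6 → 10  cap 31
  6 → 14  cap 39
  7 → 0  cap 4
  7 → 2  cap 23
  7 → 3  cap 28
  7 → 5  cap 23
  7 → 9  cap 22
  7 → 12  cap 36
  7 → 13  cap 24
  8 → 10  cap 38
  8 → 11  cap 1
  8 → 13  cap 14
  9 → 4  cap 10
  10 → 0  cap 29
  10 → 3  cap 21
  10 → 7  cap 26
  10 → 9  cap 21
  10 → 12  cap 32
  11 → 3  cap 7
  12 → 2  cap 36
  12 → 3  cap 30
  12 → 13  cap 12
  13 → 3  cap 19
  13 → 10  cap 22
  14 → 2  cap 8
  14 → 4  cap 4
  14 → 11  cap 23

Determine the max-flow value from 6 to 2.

augment #1: 6→14→2 bottleneck 8, total now 8
augment #2: 6→10→7→2 bottleneck 23, total now 31
augment #3: 6→10→12→2 bottleneck 8, total now 39
augment #4: 6→1→0→13→10→12→2 bottleneck 2, total now 41
augment #5: 6→1→4→8→10→12→2 bottleneck 5, total now 46
augment #6: 6→14→4→8→10→12→2 bottleneck 4, total now 50
augment #7: 6→14→11→3→5→12→2 bottleneck 7, total now 57

Maximum flow value: 57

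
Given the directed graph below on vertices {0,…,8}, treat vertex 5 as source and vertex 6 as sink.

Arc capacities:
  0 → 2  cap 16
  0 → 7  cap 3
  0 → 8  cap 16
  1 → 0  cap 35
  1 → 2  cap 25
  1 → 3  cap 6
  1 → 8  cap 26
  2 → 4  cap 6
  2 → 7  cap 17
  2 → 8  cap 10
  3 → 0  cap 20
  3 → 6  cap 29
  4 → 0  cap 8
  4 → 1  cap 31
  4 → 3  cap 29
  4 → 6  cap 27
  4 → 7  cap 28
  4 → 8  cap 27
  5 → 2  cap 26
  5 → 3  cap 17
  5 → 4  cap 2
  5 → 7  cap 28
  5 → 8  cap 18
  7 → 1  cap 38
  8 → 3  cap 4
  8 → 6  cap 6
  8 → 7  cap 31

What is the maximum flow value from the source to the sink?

Maximum flow value: 41

augment #1: 5→3→6 bottleneck 17, total now 17
augment #2: 5→4→6 bottleneck 2, total now 19
augment #3: 5→8→6 bottleneck 6, total now 25
augment #4: 5→2→4→6 bottleneck 6, total now 31
augment #5: 5→8→3→6 bottleneck 4, total now 35
augment #6: 5→7→1→3→6 bottleneck 6, total now 41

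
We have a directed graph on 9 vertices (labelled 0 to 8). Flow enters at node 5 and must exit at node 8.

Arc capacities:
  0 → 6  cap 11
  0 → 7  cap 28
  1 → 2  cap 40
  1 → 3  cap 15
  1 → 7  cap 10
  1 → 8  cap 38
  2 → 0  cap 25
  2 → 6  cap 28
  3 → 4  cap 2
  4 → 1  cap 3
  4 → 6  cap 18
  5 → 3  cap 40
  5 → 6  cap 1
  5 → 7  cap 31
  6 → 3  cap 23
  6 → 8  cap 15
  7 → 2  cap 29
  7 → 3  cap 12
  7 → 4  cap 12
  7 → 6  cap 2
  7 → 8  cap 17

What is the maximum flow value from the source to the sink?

Maximum flow value: 34

augment #1: 5→6→8 bottleneck 1, total now 1
augment #2: 5→7→8 bottleneck 17, total now 18
augment #3: 5→7→6→8 bottleneck 2, total now 20
augment #4: 5→3→4→1→8 bottleneck 2, total now 22
augment #5: 5→7→2→6→8 bottleneck 12, total now 34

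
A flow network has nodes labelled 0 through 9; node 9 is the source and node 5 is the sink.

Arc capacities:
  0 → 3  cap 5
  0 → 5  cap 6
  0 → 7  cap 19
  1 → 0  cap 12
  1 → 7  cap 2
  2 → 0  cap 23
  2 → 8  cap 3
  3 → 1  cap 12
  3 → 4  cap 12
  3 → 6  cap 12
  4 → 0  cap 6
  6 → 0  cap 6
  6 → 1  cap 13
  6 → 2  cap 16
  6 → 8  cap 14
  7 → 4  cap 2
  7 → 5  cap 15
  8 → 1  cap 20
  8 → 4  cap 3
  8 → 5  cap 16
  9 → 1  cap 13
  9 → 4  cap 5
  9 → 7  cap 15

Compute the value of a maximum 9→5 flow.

Maximum flow value: 26

augment #1: 9→7→5 bottleneck 15, total now 15
augment #2: 9→1→0→5 bottleneck 6, total now 21
augment #3: 9→1→0→3→6→8→5 bottleneck 5, total now 26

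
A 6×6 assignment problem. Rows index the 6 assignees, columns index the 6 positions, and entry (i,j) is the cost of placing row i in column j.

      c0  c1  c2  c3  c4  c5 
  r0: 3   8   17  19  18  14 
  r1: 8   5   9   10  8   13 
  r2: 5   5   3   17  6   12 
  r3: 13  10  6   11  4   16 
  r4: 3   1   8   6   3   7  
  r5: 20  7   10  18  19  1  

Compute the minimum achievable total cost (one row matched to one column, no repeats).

Minimum assignment cost: 22

one of 2 optimal assignments: row0→col0 (cost 3), row1→col1 (cost 5), row2→col2 (cost 3), row3→col4 (cost 4), row4→col3 (cost 6), row5→col5 (cost 1)
total = 3 + 5 + 3 + 4 + 6 + 1 = 22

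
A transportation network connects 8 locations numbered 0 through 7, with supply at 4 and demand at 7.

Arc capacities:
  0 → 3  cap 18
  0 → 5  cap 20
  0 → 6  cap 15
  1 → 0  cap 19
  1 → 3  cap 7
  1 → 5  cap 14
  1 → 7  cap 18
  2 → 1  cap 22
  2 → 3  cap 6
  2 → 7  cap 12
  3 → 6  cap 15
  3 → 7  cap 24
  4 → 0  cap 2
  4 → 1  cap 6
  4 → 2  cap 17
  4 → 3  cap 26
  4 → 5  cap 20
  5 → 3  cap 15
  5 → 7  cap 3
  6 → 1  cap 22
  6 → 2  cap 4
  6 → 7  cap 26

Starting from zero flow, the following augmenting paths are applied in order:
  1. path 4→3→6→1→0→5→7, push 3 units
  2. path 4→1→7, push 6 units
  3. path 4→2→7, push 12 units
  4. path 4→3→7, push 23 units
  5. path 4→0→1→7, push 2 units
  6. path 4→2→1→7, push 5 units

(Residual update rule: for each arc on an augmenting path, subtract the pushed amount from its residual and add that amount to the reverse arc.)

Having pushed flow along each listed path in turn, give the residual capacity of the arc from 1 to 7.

Residual capacity of (1,7): 5

after path 1 (4→3→6→1→0→5→7, push 3): res(1,7)=18
after path 2 (4→1→7, push 6): res(1,7)=12
after path 3 (4→2→7, push 12): res(1,7)=12
after path 4 (4→3→7, push 23): res(1,7)=12
after path 5 (4→0→1→7, push 2): res(1,7)=10
after path 6 (4→2→1→7, push 5): res(1,7)=5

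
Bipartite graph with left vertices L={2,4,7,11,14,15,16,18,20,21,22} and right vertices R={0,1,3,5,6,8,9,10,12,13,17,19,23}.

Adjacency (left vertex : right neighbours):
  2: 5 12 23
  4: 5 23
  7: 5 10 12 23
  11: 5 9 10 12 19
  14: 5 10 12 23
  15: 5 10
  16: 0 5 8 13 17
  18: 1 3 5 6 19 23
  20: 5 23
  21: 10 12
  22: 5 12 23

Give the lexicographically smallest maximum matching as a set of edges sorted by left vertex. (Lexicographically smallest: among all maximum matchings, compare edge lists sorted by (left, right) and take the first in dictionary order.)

|M| = 7 (so the lex-smallest maximum matching has 7 edges)
process left vertices in ascending order; for each, take the smallest-labelled available neighbour that still permits 7 edges overall, or leave it unmatched if none does
lex-smallest matching: {2-5, 4-23, 7-10, 11-9, 14-12, 16-0, 18-1}

Lex-smallest maximum matching: {(2,5), (4,23), (7,10), (11,9), (14,12), (16,0), (18,1)}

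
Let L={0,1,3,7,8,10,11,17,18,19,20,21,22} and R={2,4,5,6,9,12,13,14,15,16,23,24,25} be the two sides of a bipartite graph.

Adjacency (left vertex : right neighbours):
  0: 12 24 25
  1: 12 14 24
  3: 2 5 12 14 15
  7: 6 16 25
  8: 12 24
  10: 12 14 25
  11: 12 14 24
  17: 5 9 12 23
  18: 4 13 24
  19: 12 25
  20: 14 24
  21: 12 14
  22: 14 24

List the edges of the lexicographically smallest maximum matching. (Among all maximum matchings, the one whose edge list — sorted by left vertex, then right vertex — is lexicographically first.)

Lex-smallest maximum matching: {(0,12), (1,14), (3,2), (7,6), (8,24), (10,25), (17,5), (18,4)}

|M| = 8 (so the lex-smallest maximum matching has 8 edges)
process left vertices in ascending order; for each, take the smallest-labelled available neighbour that still permits 8 edges overall, or leave it unmatched if none does
lex-smallest matching: {0-12, 1-14, 3-2, 7-6, 8-24, 10-25, 17-5, 18-4}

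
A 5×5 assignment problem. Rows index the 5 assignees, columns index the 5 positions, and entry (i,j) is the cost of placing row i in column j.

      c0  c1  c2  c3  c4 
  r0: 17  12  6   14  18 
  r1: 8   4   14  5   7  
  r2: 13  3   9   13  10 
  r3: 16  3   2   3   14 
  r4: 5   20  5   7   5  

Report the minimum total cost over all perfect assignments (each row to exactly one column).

optimal assignment: row0→col2 (cost 6), row1→col4 (cost 7), row2→col1 (cost 3), row3→col3 (cost 3), row4→col0 (cost 5)
total = 6 + 7 + 3 + 3 + 5 = 24

Minimum assignment cost: 24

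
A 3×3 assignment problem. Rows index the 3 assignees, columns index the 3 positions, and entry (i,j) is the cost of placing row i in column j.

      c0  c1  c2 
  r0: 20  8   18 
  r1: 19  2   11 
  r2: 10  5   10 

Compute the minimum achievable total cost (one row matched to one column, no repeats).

Minimum assignment cost: 29

optimal assignment: row0→col1 (cost 8), row1→col2 (cost 11), row2→col0 (cost 10)
total = 8 + 11 + 10 = 29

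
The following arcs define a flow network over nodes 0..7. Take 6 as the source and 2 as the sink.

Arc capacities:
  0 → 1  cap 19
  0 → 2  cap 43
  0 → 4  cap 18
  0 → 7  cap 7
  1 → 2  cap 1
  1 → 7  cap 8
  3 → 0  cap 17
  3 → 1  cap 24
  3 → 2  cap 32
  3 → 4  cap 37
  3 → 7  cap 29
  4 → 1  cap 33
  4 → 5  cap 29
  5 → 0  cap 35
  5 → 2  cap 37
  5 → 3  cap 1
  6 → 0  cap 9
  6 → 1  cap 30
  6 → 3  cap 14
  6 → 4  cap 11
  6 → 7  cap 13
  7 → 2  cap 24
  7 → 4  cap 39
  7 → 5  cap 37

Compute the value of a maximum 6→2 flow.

Maximum flow value: 56

augment #1: 6→0→2 bottleneck 9, total now 9
augment #2: 6→1→2 bottleneck 1, total now 10
augment #3: 6→3→2 bottleneck 14, total now 24
augment #4: 6→7→2 bottleneck 13, total now 37
augment #5: 6→1→7→2 bottleneck 8, total now 45
augment #6: 6→4→5→2 bottleneck 11, total now 56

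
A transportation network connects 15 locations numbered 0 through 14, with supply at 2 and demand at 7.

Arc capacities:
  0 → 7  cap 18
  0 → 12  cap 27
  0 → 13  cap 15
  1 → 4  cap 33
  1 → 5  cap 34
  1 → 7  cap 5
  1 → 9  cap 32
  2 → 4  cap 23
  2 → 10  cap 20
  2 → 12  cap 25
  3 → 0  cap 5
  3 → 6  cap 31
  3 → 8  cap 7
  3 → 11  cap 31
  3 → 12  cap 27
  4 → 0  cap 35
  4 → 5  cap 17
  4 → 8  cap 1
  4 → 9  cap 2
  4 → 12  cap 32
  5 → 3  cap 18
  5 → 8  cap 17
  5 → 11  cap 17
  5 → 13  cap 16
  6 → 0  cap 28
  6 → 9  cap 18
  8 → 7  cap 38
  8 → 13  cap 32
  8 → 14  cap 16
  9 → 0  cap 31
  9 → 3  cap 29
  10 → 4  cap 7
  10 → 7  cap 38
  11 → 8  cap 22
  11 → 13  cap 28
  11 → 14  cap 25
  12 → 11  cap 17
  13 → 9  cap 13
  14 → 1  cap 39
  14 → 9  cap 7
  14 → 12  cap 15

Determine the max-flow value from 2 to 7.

Maximum flow value: 60

augment #1: 2→10→7 bottleneck 20, total now 20
augment #2: 2→4→0→7 bottleneck 18, total now 38
augment #3: 2→4→8→7 bottleneck 1, total now 39
augment #4: 2→4→5→8→7 bottleneck 4, total now 43
augment #5: 2→12→11→8→7 bottleneck 17, total now 60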